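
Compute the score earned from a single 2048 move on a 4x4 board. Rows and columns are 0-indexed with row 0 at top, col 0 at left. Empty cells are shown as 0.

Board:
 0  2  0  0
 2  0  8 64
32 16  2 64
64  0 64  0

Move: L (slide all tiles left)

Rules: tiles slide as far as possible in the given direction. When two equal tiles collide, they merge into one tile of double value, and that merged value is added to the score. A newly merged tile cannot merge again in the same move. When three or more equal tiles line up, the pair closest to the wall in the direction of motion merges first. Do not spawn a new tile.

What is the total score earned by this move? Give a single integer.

Slide left:
row 0: [0, 2, 0, 0] -> [2, 0, 0, 0]  score +0 (running 0)
row 1: [2, 0, 8, 64] -> [2, 8, 64, 0]  score +0 (running 0)
row 2: [32, 16, 2, 64] -> [32, 16, 2, 64]  score +0 (running 0)
row 3: [64, 0, 64, 0] -> [128, 0, 0, 0]  score +128 (running 128)
Board after move:
  2   0   0   0
  2   8  64   0
 32  16   2  64
128   0   0   0

Answer: 128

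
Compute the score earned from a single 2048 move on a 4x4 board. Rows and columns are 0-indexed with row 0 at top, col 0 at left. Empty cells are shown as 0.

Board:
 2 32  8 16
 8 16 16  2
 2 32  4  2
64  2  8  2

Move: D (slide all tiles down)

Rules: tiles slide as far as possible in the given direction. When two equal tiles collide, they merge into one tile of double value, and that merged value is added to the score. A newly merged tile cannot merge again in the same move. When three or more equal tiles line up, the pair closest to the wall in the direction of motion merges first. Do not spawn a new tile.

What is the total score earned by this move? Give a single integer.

Slide down:
col 0: [2, 8, 2, 64] -> [2, 8, 2, 64]  score +0 (running 0)
col 1: [32, 16, 32, 2] -> [32, 16, 32, 2]  score +0 (running 0)
col 2: [8, 16, 4, 8] -> [8, 16, 4, 8]  score +0 (running 0)
col 3: [16, 2, 2, 2] -> [0, 16, 2, 4]  score +4 (running 4)
Board after move:
 2 32  8  0
 8 16 16 16
 2 32  4  2
64  2  8  4

Answer: 4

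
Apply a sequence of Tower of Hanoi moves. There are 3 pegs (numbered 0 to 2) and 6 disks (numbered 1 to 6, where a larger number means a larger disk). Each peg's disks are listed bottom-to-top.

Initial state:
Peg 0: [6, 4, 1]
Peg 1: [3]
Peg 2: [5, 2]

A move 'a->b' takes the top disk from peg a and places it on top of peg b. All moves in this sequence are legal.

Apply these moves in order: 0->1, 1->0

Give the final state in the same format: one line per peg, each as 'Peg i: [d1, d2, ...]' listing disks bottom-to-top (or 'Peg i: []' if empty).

After move 1 (0->1):
Peg 0: [6, 4]
Peg 1: [3, 1]
Peg 2: [5, 2]

After move 2 (1->0):
Peg 0: [6, 4, 1]
Peg 1: [3]
Peg 2: [5, 2]

Answer: Peg 0: [6, 4, 1]
Peg 1: [3]
Peg 2: [5, 2]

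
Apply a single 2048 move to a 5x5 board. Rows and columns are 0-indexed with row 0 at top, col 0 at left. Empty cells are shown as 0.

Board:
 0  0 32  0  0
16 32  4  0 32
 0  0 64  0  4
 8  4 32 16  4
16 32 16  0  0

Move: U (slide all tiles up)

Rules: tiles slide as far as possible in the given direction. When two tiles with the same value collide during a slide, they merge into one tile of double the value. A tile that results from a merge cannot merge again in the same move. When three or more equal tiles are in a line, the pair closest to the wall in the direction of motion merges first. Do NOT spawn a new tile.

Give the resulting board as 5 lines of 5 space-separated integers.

Slide up:
col 0: [0, 16, 0, 8, 16] -> [16, 8, 16, 0, 0]
col 1: [0, 32, 0, 4, 32] -> [32, 4, 32, 0, 0]
col 2: [32, 4, 64, 32, 16] -> [32, 4, 64, 32, 16]
col 3: [0, 0, 0, 16, 0] -> [16, 0, 0, 0, 0]
col 4: [0, 32, 4, 4, 0] -> [32, 8, 0, 0, 0]

Answer: 16 32 32 16 32
 8  4  4  0  8
16 32 64  0  0
 0  0 32  0  0
 0  0 16  0  0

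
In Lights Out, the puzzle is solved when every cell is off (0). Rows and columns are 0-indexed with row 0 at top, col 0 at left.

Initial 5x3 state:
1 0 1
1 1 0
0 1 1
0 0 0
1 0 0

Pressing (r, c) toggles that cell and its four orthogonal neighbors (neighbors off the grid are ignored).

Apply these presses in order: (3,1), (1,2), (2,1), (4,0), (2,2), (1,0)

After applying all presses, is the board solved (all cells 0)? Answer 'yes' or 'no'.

After press 1 at (3,1):
1 0 1
1 1 0
0 0 1
1 1 1
1 1 0

After press 2 at (1,2):
1 0 0
1 0 1
0 0 0
1 1 1
1 1 0

After press 3 at (2,1):
1 0 0
1 1 1
1 1 1
1 0 1
1 1 0

After press 4 at (4,0):
1 0 0
1 1 1
1 1 1
0 0 1
0 0 0

After press 5 at (2,2):
1 0 0
1 1 0
1 0 0
0 0 0
0 0 0

After press 6 at (1,0):
0 0 0
0 0 0
0 0 0
0 0 0
0 0 0

Lights still on: 0

Answer: yes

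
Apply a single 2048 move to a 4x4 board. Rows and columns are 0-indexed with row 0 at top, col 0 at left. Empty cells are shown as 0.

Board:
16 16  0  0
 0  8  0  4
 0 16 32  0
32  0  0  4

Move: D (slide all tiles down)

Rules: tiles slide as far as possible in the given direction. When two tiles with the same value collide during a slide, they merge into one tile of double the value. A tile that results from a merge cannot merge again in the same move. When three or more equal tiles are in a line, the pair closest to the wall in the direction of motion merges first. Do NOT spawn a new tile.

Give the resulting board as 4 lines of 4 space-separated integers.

Answer:  0  0  0  0
 0 16  0  0
16  8  0  0
32 16 32  8

Derivation:
Slide down:
col 0: [16, 0, 0, 32] -> [0, 0, 16, 32]
col 1: [16, 8, 16, 0] -> [0, 16, 8, 16]
col 2: [0, 0, 32, 0] -> [0, 0, 0, 32]
col 3: [0, 4, 0, 4] -> [0, 0, 0, 8]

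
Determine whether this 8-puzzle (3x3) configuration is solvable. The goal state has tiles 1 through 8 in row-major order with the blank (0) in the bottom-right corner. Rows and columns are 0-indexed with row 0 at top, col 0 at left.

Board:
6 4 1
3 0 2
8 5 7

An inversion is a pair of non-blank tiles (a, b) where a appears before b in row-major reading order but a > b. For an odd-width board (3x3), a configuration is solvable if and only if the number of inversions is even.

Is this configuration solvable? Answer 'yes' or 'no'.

Inversions (pairs i<j in row-major order where tile[i] > tile[j] > 0): 11
11 is odd, so the puzzle is not solvable.

Answer: no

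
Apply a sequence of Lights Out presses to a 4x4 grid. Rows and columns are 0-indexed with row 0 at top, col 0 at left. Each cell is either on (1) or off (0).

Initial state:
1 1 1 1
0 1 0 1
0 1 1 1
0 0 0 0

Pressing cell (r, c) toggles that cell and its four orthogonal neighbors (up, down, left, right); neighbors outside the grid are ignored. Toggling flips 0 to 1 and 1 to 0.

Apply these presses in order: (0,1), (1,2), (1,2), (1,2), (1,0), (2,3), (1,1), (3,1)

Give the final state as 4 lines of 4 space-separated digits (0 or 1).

Answer: 1 1 1 1
0 1 0 1
1 1 1 0
1 1 1 1

Derivation:
After press 1 at (0,1):
0 0 0 1
0 0 0 1
0 1 1 1
0 0 0 0

After press 2 at (1,2):
0 0 1 1
0 1 1 0
0 1 0 1
0 0 0 0

After press 3 at (1,2):
0 0 0 1
0 0 0 1
0 1 1 1
0 0 0 0

After press 4 at (1,2):
0 0 1 1
0 1 1 0
0 1 0 1
0 0 0 0

After press 5 at (1,0):
1 0 1 1
1 0 1 0
1 1 0 1
0 0 0 0

After press 6 at (2,3):
1 0 1 1
1 0 1 1
1 1 1 0
0 0 0 1

After press 7 at (1,1):
1 1 1 1
0 1 0 1
1 0 1 0
0 0 0 1

After press 8 at (3,1):
1 1 1 1
0 1 0 1
1 1 1 0
1 1 1 1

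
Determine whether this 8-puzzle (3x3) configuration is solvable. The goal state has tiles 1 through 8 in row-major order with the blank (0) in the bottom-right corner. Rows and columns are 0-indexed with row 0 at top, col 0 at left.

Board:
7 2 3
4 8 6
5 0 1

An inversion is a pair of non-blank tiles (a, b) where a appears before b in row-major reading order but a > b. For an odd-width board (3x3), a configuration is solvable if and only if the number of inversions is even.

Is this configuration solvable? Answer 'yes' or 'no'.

Answer: no

Derivation:
Inversions (pairs i<j in row-major order where tile[i] > tile[j] > 0): 15
15 is odd, so the puzzle is not solvable.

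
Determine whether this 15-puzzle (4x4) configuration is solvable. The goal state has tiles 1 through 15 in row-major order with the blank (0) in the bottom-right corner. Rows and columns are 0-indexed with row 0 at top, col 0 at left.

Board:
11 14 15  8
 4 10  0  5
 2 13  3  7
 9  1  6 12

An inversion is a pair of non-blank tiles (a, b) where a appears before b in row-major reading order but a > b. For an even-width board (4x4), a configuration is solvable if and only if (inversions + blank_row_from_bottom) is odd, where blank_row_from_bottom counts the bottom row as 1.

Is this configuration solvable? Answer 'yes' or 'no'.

Answer: yes

Derivation:
Inversions: 66
Blank is in row 1 (0-indexed from top), which is row 3 counting from the bottom (bottom = 1).
66 + 3 = 69, which is odd, so the puzzle is solvable.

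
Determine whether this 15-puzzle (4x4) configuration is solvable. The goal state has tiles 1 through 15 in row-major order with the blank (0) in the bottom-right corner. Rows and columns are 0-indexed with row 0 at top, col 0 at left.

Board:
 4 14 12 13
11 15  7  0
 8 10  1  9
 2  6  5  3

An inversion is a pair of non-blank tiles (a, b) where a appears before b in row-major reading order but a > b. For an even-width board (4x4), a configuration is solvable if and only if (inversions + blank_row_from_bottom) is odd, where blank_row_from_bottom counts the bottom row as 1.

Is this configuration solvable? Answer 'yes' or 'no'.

Inversions: 76
Blank is in row 1 (0-indexed from top), which is row 3 counting from the bottom (bottom = 1).
76 + 3 = 79, which is odd, so the puzzle is solvable.

Answer: yes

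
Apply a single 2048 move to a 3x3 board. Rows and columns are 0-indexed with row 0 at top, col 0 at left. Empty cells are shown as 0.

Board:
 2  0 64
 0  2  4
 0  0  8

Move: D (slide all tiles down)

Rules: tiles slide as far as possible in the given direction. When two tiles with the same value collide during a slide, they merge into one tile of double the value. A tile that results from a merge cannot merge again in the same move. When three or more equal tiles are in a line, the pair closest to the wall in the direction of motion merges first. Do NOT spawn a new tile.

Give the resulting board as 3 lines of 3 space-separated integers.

Slide down:
col 0: [2, 0, 0] -> [0, 0, 2]
col 1: [0, 2, 0] -> [0, 0, 2]
col 2: [64, 4, 8] -> [64, 4, 8]

Answer:  0  0 64
 0  0  4
 2  2  8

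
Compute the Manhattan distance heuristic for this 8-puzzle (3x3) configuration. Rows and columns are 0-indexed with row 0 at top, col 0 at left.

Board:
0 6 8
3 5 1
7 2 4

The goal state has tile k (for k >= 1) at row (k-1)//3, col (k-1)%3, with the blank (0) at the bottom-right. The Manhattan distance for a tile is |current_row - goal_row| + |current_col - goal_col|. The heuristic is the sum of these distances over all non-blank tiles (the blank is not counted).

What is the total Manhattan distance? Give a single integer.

Answer: 16

Derivation:
Tile 6: (0,1)->(1,2) = 2
Tile 8: (0,2)->(2,1) = 3
Tile 3: (1,0)->(0,2) = 3
Tile 5: (1,1)->(1,1) = 0
Tile 1: (1,2)->(0,0) = 3
Tile 7: (2,0)->(2,0) = 0
Tile 2: (2,1)->(0,1) = 2
Tile 4: (2,2)->(1,0) = 3
Sum: 2 + 3 + 3 + 0 + 3 + 0 + 2 + 3 = 16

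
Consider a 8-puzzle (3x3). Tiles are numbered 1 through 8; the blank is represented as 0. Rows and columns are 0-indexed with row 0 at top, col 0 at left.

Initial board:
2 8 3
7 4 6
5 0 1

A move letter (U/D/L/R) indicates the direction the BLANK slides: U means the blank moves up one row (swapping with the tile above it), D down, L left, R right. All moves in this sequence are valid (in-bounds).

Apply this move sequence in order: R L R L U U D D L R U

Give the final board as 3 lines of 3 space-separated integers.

After move 1 (R):
2 8 3
7 4 6
5 1 0

After move 2 (L):
2 8 3
7 4 6
5 0 1

After move 3 (R):
2 8 3
7 4 6
5 1 0

After move 4 (L):
2 8 3
7 4 6
5 0 1

After move 5 (U):
2 8 3
7 0 6
5 4 1

After move 6 (U):
2 0 3
7 8 6
5 4 1

After move 7 (D):
2 8 3
7 0 6
5 4 1

After move 8 (D):
2 8 3
7 4 6
5 0 1

After move 9 (L):
2 8 3
7 4 6
0 5 1

After move 10 (R):
2 8 3
7 4 6
5 0 1

After move 11 (U):
2 8 3
7 0 6
5 4 1

Answer: 2 8 3
7 0 6
5 4 1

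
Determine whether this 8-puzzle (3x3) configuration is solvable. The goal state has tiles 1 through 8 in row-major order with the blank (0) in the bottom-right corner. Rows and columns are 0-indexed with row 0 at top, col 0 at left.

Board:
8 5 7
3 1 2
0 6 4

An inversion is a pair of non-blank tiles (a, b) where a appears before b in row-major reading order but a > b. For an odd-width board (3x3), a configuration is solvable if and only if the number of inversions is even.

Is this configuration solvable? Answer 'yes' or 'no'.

Inversions (pairs i<j in row-major order where tile[i] > tile[j] > 0): 19
19 is odd, so the puzzle is not solvable.

Answer: no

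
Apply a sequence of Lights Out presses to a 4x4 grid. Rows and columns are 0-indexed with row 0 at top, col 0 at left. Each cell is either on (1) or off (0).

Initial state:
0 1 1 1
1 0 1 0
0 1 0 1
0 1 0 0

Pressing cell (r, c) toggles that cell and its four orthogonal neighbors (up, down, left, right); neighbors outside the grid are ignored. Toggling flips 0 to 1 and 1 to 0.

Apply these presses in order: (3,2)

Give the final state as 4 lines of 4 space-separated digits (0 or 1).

Answer: 0 1 1 1
1 0 1 0
0 1 1 1
0 0 1 1

Derivation:
After press 1 at (3,2):
0 1 1 1
1 0 1 0
0 1 1 1
0 0 1 1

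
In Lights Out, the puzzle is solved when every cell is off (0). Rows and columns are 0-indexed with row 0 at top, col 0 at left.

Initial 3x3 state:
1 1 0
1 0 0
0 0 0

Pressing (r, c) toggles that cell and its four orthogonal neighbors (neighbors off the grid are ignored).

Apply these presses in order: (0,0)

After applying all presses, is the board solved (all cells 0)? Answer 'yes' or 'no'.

After press 1 at (0,0):
0 0 0
0 0 0
0 0 0

Lights still on: 0

Answer: yes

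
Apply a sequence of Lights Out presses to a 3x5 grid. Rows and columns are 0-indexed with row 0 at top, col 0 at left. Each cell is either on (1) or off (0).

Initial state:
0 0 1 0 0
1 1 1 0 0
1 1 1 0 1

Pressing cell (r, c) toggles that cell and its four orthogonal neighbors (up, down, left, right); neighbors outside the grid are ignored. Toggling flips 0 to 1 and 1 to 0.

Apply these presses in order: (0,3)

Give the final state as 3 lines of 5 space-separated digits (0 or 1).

Answer: 0 0 0 1 1
1 1 1 1 0
1 1 1 0 1

Derivation:
After press 1 at (0,3):
0 0 0 1 1
1 1 1 1 0
1 1 1 0 1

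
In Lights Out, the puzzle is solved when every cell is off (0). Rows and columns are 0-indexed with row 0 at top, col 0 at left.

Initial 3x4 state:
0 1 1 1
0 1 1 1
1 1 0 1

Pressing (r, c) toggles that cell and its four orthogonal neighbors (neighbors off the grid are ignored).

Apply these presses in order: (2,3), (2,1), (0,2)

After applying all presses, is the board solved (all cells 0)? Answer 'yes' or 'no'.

After press 1 at (2,3):
0 1 1 1
0 1 1 0
1 1 1 0

After press 2 at (2,1):
0 1 1 1
0 0 1 0
0 0 0 0

After press 3 at (0,2):
0 0 0 0
0 0 0 0
0 0 0 0

Lights still on: 0

Answer: yes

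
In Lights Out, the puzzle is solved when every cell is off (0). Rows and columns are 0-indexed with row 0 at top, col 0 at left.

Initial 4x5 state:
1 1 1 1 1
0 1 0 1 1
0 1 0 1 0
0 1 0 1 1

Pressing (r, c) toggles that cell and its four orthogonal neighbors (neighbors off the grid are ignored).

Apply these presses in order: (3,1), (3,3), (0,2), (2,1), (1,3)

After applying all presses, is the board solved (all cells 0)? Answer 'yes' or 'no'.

Answer: no

Derivation:
After press 1 at (3,1):
1 1 1 1 1
0 1 0 1 1
0 0 0 1 0
1 0 1 1 1

After press 2 at (3,3):
1 1 1 1 1
0 1 0 1 1
0 0 0 0 0
1 0 0 0 0

After press 3 at (0,2):
1 0 0 0 1
0 1 1 1 1
0 0 0 0 0
1 0 0 0 0

After press 4 at (2,1):
1 0 0 0 1
0 0 1 1 1
1 1 1 0 0
1 1 0 0 0

After press 5 at (1,3):
1 0 0 1 1
0 0 0 0 0
1 1 1 1 0
1 1 0 0 0

Lights still on: 9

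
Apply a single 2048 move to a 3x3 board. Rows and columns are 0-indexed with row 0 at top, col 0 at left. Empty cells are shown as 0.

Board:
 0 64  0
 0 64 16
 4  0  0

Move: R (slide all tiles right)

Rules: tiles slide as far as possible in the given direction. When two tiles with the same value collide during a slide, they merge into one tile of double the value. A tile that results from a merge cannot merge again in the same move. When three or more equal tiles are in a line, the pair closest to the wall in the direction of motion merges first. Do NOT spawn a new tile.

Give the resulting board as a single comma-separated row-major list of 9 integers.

Slide right:
row 0: [0, 64, 0] -> [0, 0, 64]
row 1: [0, 64, 16] -> [0, 64, 16]
row 2: [4, 0, 0] -> [0, 0, 4]

Answer: 0, 0, 64, 0, 64, 16, 0, 0, 4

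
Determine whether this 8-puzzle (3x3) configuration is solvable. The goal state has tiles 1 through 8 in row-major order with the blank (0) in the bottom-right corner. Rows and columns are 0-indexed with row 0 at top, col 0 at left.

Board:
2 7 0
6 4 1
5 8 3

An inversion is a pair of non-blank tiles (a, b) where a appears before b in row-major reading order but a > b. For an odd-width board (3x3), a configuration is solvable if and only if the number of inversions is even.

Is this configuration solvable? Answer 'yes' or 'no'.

Answer: yes

Derivation:
Inversions (pairs i<j in row-major order where tile[i] > tile[j] > 0): 14
14 is even, so the puzzle is solvable.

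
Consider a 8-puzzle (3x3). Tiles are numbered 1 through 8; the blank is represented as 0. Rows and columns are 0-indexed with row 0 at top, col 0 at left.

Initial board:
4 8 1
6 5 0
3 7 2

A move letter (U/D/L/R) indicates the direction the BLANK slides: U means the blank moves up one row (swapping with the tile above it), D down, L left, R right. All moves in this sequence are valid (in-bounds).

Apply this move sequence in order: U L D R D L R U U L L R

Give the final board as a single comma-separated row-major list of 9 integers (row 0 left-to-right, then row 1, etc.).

Answer: 4, 0, 5, 6, 1, 8, 3, 7, 2

Derivation:
After move 1 (U):
4 8 0
6 5 1
3 7 2

After move 2 (L):
4 0 8
6 5 1
3 7 2

After move 3 (D):
4 5 8
6 0 1
3 7 2

After move 4 (R):
4 5 8
6 1 0
3 7 2

After move 5 (D):
4 5 8
6 1 2
3 7 0

After move 6 (L):
4 5 8
6 1 2
3 0 7

After move 7 (R):
4 5 8
6 1 2
3 7 0

After move 8 (U):
4 5 8
6 1 0
3 7 2

After move 9 (U):
4 5 0
6 1 8
3 7 2

After move 10 (L):
4 0 5
6 1 8
3 7 2

After move 11 (L):
0 4 5
6 1 8
3 7 2

After move 12 (R):
4 0 5
6 1 8
3 7 2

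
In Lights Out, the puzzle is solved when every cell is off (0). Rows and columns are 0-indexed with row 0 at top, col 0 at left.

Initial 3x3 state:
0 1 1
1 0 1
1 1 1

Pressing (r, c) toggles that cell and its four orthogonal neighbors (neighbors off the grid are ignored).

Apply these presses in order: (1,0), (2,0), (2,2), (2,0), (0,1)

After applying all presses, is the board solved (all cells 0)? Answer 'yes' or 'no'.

After press 1 at (1,0):
1 1 1
0 1 1
0 1 1

After press 2 at (2,0):
1 1 1
1 1 1
1 0 1

After press 3 at (2,2):
1 1 1
1 1 0
1 1 0

After press 4 at (2,0):
1 1 1
0 1 0
0 0 0

After press 5 at (0,1):
0 0 0
0 0 0
0 0 0

Lights still on: 0

Answer: yes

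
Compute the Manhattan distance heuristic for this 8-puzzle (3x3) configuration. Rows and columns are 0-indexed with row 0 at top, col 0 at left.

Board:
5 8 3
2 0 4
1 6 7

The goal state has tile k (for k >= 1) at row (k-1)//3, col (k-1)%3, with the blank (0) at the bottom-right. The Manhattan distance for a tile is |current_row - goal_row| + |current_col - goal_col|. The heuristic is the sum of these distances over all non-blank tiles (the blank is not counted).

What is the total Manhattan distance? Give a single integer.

Answer: 14

Derivation:
Tile 5: (0,0)->(1,1) = 2
Tile 8: (0,1)->(2,1) = 2
Tile 3: (0,2)->(0,2) = 0
Tile 2: (1,0)->(0,1) = 2
Tile 4: (1,2)->(1,0) = 2
Tile 1: (2,0)->(0,0) = 2
Tile 6: (2,1)->(1,2) = 2
Tile 7: (2,2)->(2,0) = 2
Sum: 2 + 2 + 0 + 2 + 2 + 2 + 2 + 2 = 14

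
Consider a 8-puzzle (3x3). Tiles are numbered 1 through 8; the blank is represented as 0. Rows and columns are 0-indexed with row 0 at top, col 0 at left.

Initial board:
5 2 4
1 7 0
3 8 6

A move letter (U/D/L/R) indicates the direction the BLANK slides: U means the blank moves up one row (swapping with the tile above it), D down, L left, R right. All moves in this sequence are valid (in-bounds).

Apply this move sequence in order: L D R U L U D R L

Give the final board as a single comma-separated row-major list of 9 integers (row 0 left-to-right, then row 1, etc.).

Answer: 5, 2, 4, 1, 0, 8, 3, 6, 7

Derivation:
After move 1 (L):
5 2 4
1 0 7
3 8 6

After move 2 (D):
5 2 4
1 8 7
3 0 6

After move 3 (R):
5 2 4
1 8 7
3 6 0

After move 4 (U):
5 2 4
1 8 0
3 6 7

After move 5 (L):
5 2 4
1 0 8
3 6 7

After move 6 (U):
5 0 4
1 2 8
3 6 7

After move 7 (D):
5 2 4
1 0 8
3 6 7

After move 8 (R):
5 2 4
1 8 0
3 6 7

After move 9 (L):
5 2 4
1 0 8
3 6 7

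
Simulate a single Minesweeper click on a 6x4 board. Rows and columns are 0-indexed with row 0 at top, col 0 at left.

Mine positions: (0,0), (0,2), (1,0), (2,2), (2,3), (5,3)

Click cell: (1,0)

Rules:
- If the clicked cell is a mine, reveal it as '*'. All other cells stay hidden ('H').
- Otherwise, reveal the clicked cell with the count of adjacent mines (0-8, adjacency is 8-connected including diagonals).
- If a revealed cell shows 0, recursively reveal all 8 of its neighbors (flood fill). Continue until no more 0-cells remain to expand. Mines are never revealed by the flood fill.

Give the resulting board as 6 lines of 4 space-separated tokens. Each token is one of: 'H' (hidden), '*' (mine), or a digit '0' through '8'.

H H H H
* H H H
H H H H
H H H H
H H H H
H H H H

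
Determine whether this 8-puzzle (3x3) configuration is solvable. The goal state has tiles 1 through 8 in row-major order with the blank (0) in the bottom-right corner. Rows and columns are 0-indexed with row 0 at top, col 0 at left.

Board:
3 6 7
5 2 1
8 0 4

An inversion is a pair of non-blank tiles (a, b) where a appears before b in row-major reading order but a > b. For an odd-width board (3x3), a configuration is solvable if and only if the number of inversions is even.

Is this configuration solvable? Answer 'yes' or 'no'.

Answer: no

Derivation:
Inversions (pairs i<j in row-major order where tile[i] > tile[j] > 0): 15
15 is odd, so the puzzle is not solvable.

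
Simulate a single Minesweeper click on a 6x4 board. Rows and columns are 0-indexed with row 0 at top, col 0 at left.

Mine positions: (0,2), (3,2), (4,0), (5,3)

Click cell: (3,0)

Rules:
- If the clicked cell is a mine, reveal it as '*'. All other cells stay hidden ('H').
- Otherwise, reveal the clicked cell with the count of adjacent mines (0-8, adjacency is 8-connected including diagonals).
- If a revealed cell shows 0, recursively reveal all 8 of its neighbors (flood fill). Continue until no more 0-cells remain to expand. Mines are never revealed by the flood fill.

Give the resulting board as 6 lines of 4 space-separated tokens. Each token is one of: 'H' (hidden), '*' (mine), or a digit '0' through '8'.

H H H H
H H H H
H H H H
1 H H H
H H H H
H H H H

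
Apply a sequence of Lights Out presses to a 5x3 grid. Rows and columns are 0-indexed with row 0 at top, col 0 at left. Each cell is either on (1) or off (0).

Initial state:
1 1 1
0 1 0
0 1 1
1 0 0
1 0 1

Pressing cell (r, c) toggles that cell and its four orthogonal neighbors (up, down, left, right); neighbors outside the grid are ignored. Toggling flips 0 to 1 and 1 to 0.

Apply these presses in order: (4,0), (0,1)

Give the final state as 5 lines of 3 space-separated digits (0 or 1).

After press 1 at (4,0):
1 1 1
0 1 0
0 1 1
0 0 0
0 1 1

After press 2 at (0,1):
0 0 0
0 0 0
0 1 1
0 0 0
0 1 1

Answer: 0 0 0
0 0 0
0 1 1
0 0 0
0 1 1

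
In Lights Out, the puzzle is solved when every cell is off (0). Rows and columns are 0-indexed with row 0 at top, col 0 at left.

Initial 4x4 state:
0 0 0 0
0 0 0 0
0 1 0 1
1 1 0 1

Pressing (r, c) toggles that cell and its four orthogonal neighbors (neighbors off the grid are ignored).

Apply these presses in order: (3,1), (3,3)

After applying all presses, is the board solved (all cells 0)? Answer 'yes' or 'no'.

Answer: yes

Derivation:
After press 1 at (3,1):
0 0 0 0
0 0 0 0
0 0 0 1
0 0 1 1

After press 2 at (3,3):
0 0 0 0
0 0 0 0
0 0 0 0
0 0 0 0

Lights still on: 0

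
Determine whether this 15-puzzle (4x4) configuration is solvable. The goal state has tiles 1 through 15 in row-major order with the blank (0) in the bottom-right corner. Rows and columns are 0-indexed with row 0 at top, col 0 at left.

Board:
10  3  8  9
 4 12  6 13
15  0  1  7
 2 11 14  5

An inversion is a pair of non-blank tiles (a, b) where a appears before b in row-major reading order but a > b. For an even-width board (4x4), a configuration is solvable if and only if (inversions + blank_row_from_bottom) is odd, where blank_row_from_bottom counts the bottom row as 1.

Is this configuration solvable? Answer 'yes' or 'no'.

Answer: yes

Derivation:
Inversions: 49
Blank is in row 2 (0-indexed from top), which is row 2 counting from the bottom (bottom = 1).
49 + 2 = 51, which is odd, so the puzzle is solvable.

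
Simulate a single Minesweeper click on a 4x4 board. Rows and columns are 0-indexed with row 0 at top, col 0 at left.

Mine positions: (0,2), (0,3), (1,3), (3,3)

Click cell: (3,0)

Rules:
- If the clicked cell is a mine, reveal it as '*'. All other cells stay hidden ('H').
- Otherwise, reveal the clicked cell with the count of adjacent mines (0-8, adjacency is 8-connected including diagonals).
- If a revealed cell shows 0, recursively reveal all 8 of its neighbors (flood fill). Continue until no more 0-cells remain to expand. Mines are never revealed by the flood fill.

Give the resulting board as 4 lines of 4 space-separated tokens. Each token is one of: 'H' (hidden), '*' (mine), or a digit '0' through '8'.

0 1 H H
0 1 3 H
0 0 2 H
0 0 1 H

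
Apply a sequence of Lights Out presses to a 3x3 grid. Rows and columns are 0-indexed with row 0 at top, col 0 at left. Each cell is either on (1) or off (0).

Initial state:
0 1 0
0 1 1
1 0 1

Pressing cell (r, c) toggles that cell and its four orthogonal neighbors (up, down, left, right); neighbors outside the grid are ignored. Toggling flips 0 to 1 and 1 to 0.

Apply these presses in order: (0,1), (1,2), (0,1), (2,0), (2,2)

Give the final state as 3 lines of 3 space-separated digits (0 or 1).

Answer: 0 1 1
1 0 1
0 0 1

Derivation:
After press 1 at (0,1):
1 0 1
0 0 1
1 0 1

After press 2 at (1,2):
1 0 0
0 1 0
1 0 0

After press 3 at (0,1):
0 1 1
0 0 0
1 0 0

After press 4 at (2,0):
0 1 1
1 0 0
0 1 0

After press 5 at (2,2):
0 1 1
1 0 1
0 0 1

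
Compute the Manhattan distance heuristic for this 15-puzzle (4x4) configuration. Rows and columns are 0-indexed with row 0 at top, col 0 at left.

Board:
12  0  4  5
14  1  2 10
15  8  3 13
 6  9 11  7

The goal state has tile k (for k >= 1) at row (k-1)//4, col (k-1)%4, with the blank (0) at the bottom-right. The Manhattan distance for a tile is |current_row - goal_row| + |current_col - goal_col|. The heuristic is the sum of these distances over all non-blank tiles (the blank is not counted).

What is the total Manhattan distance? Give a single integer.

Tile 12: at (0,0), goal (2,3), distance |0-2|+|0-3| = 5
Tile 4: at (0,2), goal (0,3), distance |0-0|+|2-3| = 1
Tile 5: at (0,3), goal (1,0), distance |0-1|+|3-0| = 4
Tile 14: at (1,0), goal (3,1), distance |1-3|+|0-1| = 3
Tile 1: at (1,1), goal (0,0), distance |1-0|+|1-0| = 2
Tile 2: at (1,2), goal (0,1), distance |1-0|+|2-1| = 2
Tile 10: at (1,3), goal (2,1), distance |1-2|+|3-1| = 3
Tile 15: at (2,0), goal (3,2), distance |2-3|+|0-2| = 3
Tile 8: at (2,1), goal (1,3), distance |2-1|+|1-3| = 3
Tile 3: at (2,2), goal (0,2), distance |2-0|+|2-2| = 2
Tile 13: at (2,3), goal (3,0), distance |2-3|+|3-0| = 4
Tile 6: at (3,0), goal (1,1), distance |3-1|+|0-1| = 3
Tile 9: at (3,1), goal (2,0), distance |3-2|+|1-0| = 2
Tile 11: at (3,2), goal (2,2), distance |3-2|+|2-2| = 1
Tile 7: at (3,3), goal (1,2), distance |3-1|+|3-2| = 3
Sum: 5 + 1 + 4 + 3 + 2 + 2 + 3 + 3 + 3 + 2 + 4 + 3 + 2 + 1 + 3 = 41

Answer: 41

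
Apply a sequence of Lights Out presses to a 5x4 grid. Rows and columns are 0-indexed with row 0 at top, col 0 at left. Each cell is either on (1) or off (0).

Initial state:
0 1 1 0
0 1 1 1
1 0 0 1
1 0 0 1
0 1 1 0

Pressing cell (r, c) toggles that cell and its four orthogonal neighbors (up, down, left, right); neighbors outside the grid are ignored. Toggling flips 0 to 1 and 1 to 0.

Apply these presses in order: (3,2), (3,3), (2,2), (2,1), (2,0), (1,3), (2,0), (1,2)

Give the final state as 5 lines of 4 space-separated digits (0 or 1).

Answer: 0 1 0 1
0 1 0 1
0 0 0 0
1 0 1 1
0 1 0 1

Derivation:
After press 1 at (3,2):
0 1 1 0
0 1 1 1
1 0 1 1
1 1 1 0
0 1 0 0

After press 2 at (3,3):
0 1 1 0
0 1 1 1
1 0 1 0
1 1 0 1
0 1 0 1

After press 3 at (2,2):
0 1 1 0
0 1 0 1
1 1 0 1
1 1 1 1
0 1 0 1

After press 4 at (2,1):
0 1 1 0
0 0 0 1
0 0 1 1
1 0 1 1
0 1 0 1

After press 5 at (2,0):
0 1 1 0
1 0 0 1
1 1 1 1
0 0 1 1
0 1 0 1

After press 6 at (1,3):
0 1 1 1
1 0 1 0
1 1 1 0
0 0 1 1
0 1 0 1

After press 7 at (2,0):
0 1 1 1
0 0 1 0
0 0 1 0
1 0 1 1
0 1 0 1

After press 8 at (1,2):
0 1 0 1
0 1 0 1
0 0 0 0
1 0 1 1
0 1 0 1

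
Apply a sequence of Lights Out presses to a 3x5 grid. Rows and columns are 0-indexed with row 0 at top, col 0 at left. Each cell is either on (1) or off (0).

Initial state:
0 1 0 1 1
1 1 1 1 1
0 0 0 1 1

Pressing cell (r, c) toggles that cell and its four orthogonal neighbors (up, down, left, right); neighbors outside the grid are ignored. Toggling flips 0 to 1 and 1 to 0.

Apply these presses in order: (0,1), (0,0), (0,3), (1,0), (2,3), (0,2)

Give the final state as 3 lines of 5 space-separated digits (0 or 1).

After press 1 at (0,1):
1 0 1 1 1
1 0 1 1 1
0 0 0 1 1

After press 2 at (0,0):
0 1 1 1 1
0 0 1 1 1
0 0 0 1 1

After press 3 at (0,3):
0 1 0 0 0
0 0 1 0 1
0 0 0 1 1

After press 4 at (1,0):
1 1 0 0 0
1 1 1 0 1
1 0 0 1 1

After press 5 at (2,3):
1 1 0 0 0
1 1 1 1 1
1 0 1 0 0

After press 6 at (0,2):
1 0 1 1 0
1 1 0 1 1
1 0 1 0 0

Answer: 1 0 1 1 0
1 1 0 1 1
1 0 1 0 0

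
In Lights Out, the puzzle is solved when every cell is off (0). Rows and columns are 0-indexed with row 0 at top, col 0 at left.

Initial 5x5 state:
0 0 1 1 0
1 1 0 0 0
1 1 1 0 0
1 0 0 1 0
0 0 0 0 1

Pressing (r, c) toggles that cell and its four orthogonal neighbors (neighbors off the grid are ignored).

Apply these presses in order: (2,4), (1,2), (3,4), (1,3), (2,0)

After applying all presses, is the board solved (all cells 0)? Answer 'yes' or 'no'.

Answer: yes

Derivation:
After press 1 at (2,4):
0 0 1 1 0
1 1 0 0 1
1 1 1 1 1
1 0 0 1 1
0 0 0 0 1

After press 2 at (1,2):
0 0 0 1 0
1 0 1 1 1
1 1 0 1 1
1 0 0 1 1
0 0 0 0 1

After press 3 at (3,4):
0 0 0 1 0
1 0 1 1 1
1 1 0 1 0
1 0 0 0 0
0 0 0 0 0

After press 4 at (1,3):
0 0 0 0 0
1 0 0 0 0
1 1 0 0 0
1 0 0 0 0
0 0 0 0 0

After press 5 at (2,0):
0 0 0 0 0
0 0 0 0 0
0 0 0 0 0
0 0 0 0 0
0 0 0 0 0

Lights still on: 0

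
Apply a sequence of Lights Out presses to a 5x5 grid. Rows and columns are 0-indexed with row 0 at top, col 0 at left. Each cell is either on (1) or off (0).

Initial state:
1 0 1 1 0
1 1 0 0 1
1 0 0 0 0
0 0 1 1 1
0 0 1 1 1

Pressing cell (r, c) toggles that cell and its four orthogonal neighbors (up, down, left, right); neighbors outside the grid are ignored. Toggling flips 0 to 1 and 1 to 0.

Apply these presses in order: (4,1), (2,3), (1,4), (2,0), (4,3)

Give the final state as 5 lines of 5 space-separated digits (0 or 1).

Answer: 1 0 1 1 1
0 1 0 0 0
0 1 1 1 0
1 1 1 1 1
1 1 1 0 0

Derivation:
After press 1 at (4,1):
1 0 1 1 0
1 1 0 0 1
1 0 0 0 0
0 1 1 1 1
1 1 0 1 1

After press 2 at (2,3):
1 0 1 1 0
1 1 0 1 1
1 0 1 1 1
0 1 1 0 1
1 1 0 1 1

After press 3 at (1,4):
1 0 1 1 1
1 1 0 0 0
1 0 1 1 0
0 1 1 0 1
1 1 0 1 1

After press 4 at (2,0):
1 0 1 1 1
0 1 0 0 0
0 1 1 1 0
1 1 1 0 1
1 1 0 1 1

After press 5 at (4,3):
1 0 1 1 1
0 1 0 0 0
0 1 1 1 0
1 1 1 1 1
1 1 1 0 0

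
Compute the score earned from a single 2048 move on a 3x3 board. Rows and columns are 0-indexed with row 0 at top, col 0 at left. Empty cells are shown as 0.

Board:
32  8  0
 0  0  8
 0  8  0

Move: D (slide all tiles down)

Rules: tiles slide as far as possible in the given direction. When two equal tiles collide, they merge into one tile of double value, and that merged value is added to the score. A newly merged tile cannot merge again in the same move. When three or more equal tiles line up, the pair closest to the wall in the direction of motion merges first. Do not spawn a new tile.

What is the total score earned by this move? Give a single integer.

Answer: 16

Derivation:
Slide down:
col 0: [32, 0, 0] -> [0, 0, 32]  score +0 (running 0)
col 1: [8, 0, 8] -> [0, 0, 16]  score +16 (running 16)
col 2: [0, 8, 0] -> [0, 0, 8]  score +0 (running 16)
Board after move:
 0  0  0
 0  0  0
32 16  8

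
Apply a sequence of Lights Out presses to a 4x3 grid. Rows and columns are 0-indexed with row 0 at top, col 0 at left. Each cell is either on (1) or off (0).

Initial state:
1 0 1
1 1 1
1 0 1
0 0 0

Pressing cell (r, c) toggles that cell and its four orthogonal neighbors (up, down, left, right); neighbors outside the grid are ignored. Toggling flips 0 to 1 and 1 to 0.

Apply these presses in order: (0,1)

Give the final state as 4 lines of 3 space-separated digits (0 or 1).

Answer: 0 1 0
1 0 1
1 0 1
0 0 0

Derivation:
After press 1 at (0,1):
0 1 0
1 0 1
1 0 1
0 0 0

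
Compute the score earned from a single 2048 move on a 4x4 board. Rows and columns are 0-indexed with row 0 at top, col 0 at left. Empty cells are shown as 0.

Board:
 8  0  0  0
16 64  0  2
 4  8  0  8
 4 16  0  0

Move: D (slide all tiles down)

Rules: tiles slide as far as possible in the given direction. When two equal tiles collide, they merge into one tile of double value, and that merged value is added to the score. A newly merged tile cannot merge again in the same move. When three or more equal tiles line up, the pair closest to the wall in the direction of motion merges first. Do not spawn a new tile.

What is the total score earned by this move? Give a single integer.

Answer: 8

Derivation:
Slide down:
col 0: [8, 16, 4, 4] -> [0, 8, 16, 8]  score +8 (running 8)
col 1: [0, 64, 8, 16] -> [0, 64, 8, 16]  score +0 (running 8)
col 2: [0, 0, 0, 0] -> [0, 0, 0, 0]  score +0 (running 8)
col 3: [0, 2, 8, 0] -> [0, 0, 2, 8]  score +0 (running 8)
Board after move:
 0  0  0  0
 8 64  0  0
16  8  0  2
 8 16  0  8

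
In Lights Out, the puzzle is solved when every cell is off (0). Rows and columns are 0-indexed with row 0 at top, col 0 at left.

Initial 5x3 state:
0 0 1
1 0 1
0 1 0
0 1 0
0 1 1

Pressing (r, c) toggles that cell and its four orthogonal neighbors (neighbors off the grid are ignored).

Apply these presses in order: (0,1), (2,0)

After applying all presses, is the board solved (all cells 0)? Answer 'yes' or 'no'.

After press 1 at (0,1):
1 1 0
1 1 1
0 1 0
0 1 0
0 1 1

After press 2 at (2,0):
1 1 0
0 1 1
1 0 0
1 1 0
0 1 1

Lights still on: 9

Answer: no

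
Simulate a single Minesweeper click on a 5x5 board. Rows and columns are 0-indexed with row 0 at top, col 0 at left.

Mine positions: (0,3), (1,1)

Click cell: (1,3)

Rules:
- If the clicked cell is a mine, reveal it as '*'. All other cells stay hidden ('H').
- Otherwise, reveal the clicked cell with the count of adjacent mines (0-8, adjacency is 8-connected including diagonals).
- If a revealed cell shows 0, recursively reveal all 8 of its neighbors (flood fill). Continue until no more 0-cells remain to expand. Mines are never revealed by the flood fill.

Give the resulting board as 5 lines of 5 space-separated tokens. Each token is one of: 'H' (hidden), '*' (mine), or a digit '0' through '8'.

H H H H H
H H H 1 H
H H H H H
H H H H H
H H H H H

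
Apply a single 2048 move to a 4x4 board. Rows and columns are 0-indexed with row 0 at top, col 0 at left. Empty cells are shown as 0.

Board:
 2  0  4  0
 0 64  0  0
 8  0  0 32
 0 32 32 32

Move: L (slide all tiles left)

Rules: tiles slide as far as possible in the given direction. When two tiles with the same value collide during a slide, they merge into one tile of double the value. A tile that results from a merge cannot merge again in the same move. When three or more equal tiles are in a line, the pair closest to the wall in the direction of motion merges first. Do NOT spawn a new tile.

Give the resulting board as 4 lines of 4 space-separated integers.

Slide left:
row 0: [2, 0, 4, 0] -> [2, 4, 0, 0]
row 1: [0, 64, 0, 0] -> [64, 0, 0, 0]
row 2: [8, 0, 0, 32] -> [8, 32, 0, 0]
row 3: [0, 32, 32, 32] -> [64, 32, 0, 0]

Answer:  2  4  0  0
64  0  0  0
 8 32  0  0
64 32  0  0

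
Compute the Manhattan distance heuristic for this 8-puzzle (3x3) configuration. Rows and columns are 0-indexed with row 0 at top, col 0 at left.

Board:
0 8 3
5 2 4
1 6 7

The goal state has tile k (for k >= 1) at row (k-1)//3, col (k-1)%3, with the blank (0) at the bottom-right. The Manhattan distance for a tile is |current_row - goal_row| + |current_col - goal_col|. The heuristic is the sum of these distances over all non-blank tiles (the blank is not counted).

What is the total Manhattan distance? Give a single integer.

Answer: 12

Derivation:
Tile 8: at (0,1), goal (2,1), distance |0-2|+|1-1| = 2
Tile 3: at (0,2), goal (0,2), distance |0-0|+|2-2| = 0
Tile 5: at (1,0), goal (1,1), distance |1-1|+|0-1| = 1
Tile 2: at (1,1), goal (0,1), distance |1-0|+|1-1| = 1
Tile 4: at (1,2), goal (1,0), distance |1-1|+|2-0| = 2
Tile 1: at (2,0), goal (0,0), distance |2-0|+|0-0| = 2
Tile 6: at (2,1), goal (1,2), distance |2-1|+|1-2| = 2
Tile 7: at (2,2), goal (2,0), distance |2-2|+|2-0| = 2
Sum: 2 + 0 + 1 + 1 + 2 + 2 + 2 + 2 = 12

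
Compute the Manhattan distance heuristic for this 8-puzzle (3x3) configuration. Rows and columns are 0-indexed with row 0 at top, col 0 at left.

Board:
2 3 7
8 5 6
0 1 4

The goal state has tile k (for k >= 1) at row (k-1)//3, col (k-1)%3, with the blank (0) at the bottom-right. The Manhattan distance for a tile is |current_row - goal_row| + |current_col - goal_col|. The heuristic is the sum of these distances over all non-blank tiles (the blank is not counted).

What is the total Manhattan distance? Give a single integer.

Answer: 14

Derivation:
Tile 2: at (0,0), goal (0,1), distance |0-0|+|0-1| = 1
Tile 3: at (0,1), goal (0,2), distance |0-0|+|1-2| = 1
Tile 7: at (0,2), goal (2,0), distance |0-2|+|2-0| = 4
Tile 8: at (1,0), goal (2,1), distance |1-2|+|0-1| = 2
Tile 5: at (1,1), goal (1,1), distance |1-1|+|1-1| = 0
Tile 6: at (1,2), goal (1,2), distance |1-1|+|2-2| = 0
Tile 1: at (2,1), goal (0,0), distance |2-0|+|1-0| = 3
Tile 4: at (2,2), goal (1,0), distance |2-1|+|2-0| = 3
Sum: 1 + 1 + 4 + 2 + 0 + 0 + 3 + 3 = 14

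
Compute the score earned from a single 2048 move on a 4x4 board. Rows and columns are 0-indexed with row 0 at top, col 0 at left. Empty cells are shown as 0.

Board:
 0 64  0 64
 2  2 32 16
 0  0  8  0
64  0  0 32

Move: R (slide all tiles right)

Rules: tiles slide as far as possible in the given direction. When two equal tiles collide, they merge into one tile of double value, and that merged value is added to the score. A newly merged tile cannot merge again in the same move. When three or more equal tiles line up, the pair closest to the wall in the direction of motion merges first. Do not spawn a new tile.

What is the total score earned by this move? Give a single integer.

Slide right:
row 0: [0, 64, 0, 64] -> [0, 0, 0, 128]  score +128 (running 128)
row 1: [2, 2, 32, 16] -> [0, 4, 32, 16]  score +4 (running 132)
row 2: [0, 0, 8, 0] -> [0, 0, 0, 8]  score +0 (running 132)
row 3: [64, 0, 0, 32] -> [0, 0, 64, 32]  score +0 (running 132)
Board after move:
  0   0   0 128
  0   4  32  16
  0   0   0   8
  0   0  64  32

Answer: 132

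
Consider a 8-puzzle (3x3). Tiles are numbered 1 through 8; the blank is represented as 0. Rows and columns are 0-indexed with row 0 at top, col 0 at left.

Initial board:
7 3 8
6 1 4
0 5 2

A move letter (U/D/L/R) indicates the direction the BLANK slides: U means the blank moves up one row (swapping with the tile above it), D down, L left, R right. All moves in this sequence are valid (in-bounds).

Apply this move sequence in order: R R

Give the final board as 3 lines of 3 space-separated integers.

Answer: 7 3 8
6 1 4
5 2 0

Derivation:
After move 1 (R):
7 3 8
6 1 4
5 0 2

After move 2 (R):
7 3 8
6 1 4
5 2 0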